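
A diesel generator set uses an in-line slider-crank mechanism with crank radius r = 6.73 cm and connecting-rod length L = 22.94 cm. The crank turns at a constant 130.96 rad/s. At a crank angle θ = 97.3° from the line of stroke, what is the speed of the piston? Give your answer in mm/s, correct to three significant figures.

8400

ω = 131 rad/s
For an in-line slider-crank, x = r cosθ + √(L² − r² sin²θ), so v = −rω sinθ·[1 + r cosθ/√(L² − r² sin²θ)].
With r = 0.0673 m, L = 0.2294 m, θ = 97.3°: √(L² − r² sin²θ) = 0.21947 m.
v = −0.0673·131·0.99189·[1 + 0.0673·-0.12706/0.21947] = -8.4015 m/s.
|v| = 8.4015 m/s = 8401.5 mm/s.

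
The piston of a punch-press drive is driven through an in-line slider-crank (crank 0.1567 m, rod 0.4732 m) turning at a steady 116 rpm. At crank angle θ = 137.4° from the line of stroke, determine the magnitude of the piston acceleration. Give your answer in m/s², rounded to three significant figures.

ω = 2π·116/60 = 12.15 rad/s
x(θ) = r cosθ + √(L² − r² sin²θ); with ω constant, a = ω²·d²x/dθ².
d²x/dθ² = −r cosθ − r²(cos2θ)/√u − r⁴ sin²2θ/(4u^{3/2}),  u = L² − r² sin²θ = 0.212668 m².
Substituting r = 0.1567 m, L = 0.4732 m, θ = 137.4°: d²x/dθ² = +0.10936 m.
a = ω²·d²x/dθ² = (12.15)²·(+0.10936) = +16.138 m/s²;  |a| = 16.138 m/s².

16.1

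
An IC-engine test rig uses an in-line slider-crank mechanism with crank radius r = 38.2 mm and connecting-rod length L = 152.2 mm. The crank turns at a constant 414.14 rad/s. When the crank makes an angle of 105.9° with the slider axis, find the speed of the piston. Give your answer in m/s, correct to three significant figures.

ω = 414.1 rad/s
For an in-line slider-crank, x = r cosθ + √(L² − r² sin²θ), so v = −rω sinθ·[1 + r cosθ/√(L² − r² sin²θ)].
With r = 0.0382 m, L = 0.1522 m, θ = 105.9°: √(L² − r² sin²θ) = 0.1477 m.
v = −0.0382·414.1·0.96174·[1 + 0.0382·-0.27396/0.1477] = -14.137 m/s.
|v| = 14.137 m/s.

14.1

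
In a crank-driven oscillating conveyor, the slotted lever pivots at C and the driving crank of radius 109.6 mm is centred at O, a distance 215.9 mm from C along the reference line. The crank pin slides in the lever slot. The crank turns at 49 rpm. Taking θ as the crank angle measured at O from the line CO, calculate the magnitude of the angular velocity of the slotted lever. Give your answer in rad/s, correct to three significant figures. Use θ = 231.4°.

ω = 5.131 rad/s (from 49 rpm).
Crank pin A relative to C: A = (d + r cosθ, r sinθ); lever angle φ = atan2(r sinθ, d + r cosθ).
Differentiating tanφ: φ̇ = rω(d cosθ + r)/(d² + r² + 2dr cosθ).
d² + r² + 2dr cosθ = |CA|² = 0.0290997 m²;  d cosθ + r = -0.025096 m.
|ω_lever| = |0.1096·5.131·-0.025096| / 0.0290997 = 0.485 rad/s.

0.485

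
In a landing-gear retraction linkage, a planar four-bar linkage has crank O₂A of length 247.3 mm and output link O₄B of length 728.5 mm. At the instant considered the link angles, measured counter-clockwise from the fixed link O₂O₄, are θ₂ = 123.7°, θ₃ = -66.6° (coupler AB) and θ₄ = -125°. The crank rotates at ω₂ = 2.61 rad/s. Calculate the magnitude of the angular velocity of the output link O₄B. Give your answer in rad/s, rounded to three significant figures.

0.186

ω₂ = 2.61 rad/s
Differentiating the loop-closure r₂e^{iθ₂}+r₃e^{iθ₃}=r₁+r₄e^{iθ₄} gives r₂ω₂e^{iθ₂}+r₃ω₃e^{iθ₃}=r₄ω₄e^{iθ₄}.
Eliminating the other unknown: ω₄ = r₂ω₂ sin(θ₂−θ₃) / [r₄ sin(θ₄−θ₃)].
Numerator sine = -0.17880; denominator sine = -0.85173.
Result = 0.2473·2.61·(-0.17880) / (0.7285·(-0.85173)) = +0.186 rad/s; magnitude 0.186 rad/s.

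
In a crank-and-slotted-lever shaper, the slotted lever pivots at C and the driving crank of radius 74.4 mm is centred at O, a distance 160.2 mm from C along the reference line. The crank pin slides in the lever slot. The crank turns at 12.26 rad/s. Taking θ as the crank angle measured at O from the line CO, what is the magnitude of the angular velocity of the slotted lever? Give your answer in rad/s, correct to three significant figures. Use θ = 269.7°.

ω = 12.26 rad/s
Crank pin A relative to C: A = (d + r cosθ, r sinθ); lever angle φ = atan2(r sinθ, d + r cosθ).
Differentiating tanφ: φ̇ = rω(d cosθ + r)/(d² + r² + 2dr cosθ).
d² + r² + 2dr cosθ = |CA|² = 0.0310746 m²;  d cosθ + r = +0.073561 m.
|ω_lever| = |0.0744·12.26·+0.073561| / 0.0310746 = 2.1593 rad/s.

2.16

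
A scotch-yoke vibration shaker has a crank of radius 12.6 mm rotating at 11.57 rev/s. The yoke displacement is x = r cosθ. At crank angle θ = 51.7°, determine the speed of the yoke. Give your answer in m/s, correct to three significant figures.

ω = 72.7 rad/s (from 11.57 rev/s).
x = r cosθ ⇒ ẋ = −rω sinθ.
|v| = rω|sinθ| = 0.0126·72.7·|sin 51.7°| = 0.71884 m/s.

0.719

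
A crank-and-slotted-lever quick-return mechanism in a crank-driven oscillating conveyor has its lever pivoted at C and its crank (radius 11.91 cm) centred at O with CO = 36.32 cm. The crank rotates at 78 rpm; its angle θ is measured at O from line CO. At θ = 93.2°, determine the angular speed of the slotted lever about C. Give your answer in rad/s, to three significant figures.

0.681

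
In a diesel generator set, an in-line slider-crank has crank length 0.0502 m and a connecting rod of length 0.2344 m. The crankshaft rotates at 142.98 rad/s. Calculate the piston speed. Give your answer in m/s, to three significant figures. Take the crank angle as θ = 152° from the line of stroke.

2.73

ω = 143 rad/s
For an in-line slider-crank, x = r cosθ + √(L² − r² sin²θ), so v = −rω sinθ·[1 + r cosθ/√(L² − r² sin²θ)].
With r = 0.0502 m, L = 0.2344 m, θ = 152°: √(L² − r² sin²θ) = 0.23321 m.
v = −0.0502·143·0.46947·[1 + 0.0502·-0.88295/0.23321] = -2.7292 m/s.
|v| = 2.7292 m/s.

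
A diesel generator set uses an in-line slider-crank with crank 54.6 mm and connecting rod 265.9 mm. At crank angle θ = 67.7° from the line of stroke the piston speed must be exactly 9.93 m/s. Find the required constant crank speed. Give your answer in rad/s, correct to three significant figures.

182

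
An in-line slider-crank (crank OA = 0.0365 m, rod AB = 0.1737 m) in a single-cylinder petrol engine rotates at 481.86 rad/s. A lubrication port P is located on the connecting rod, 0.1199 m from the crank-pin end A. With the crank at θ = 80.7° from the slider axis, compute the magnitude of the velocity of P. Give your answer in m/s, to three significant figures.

17.8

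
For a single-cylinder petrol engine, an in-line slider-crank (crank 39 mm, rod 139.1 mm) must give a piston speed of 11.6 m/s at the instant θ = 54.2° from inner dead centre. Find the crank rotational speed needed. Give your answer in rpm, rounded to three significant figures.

3000

For an in-line slider-crank, |v_piston| = rω|sinθ|·[1 + r cosθ/√(L² − r² sin²θ)].
With r = 0.039 m, L = 0.1391 m, θ = 54.2°: the bracketed kinematic factor |dx/dθ| = 0.036959 m.
ω = v/|dx/dθ| = 11.6/0.036959 = 313.86 rad/s.
N = 60ω/(2π) = 2997.2 rpm.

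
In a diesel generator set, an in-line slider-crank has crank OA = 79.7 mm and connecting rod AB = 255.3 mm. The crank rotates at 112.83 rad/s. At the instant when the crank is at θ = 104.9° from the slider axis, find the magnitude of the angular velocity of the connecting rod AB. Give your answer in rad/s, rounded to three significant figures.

9.50

ω = 112.8 rad/s
The rod makes angle φ with the slider axis where L sinφ = r sinθ; differentiating, L cosφ·φ̇ = r ω cosθ.
L cosφ = √(L² − r² sin²θ) = 0.2434 m.
|ω_rod| = r ω |cosθ| / √(L² − r² sin²θ) = 0.0797·112.8·0.25713/0.2434 = 9.4997 rad/s.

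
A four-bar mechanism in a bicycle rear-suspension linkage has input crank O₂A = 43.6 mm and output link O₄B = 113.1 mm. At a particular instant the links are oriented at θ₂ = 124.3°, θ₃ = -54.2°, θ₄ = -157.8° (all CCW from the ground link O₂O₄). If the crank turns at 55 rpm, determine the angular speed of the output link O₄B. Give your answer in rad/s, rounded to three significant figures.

0.0598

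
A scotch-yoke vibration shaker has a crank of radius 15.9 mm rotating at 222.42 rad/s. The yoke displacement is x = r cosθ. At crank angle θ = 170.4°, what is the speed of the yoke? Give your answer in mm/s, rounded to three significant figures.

ω = 222.4 rad/s
x = r cosθ ⇒ ẋ = −rω sinθ.
|v| = rω|sinθ| = 0.0159·222.4·|sin 170.4°| = 0.58977 m/s = 589.77 mm/s.

590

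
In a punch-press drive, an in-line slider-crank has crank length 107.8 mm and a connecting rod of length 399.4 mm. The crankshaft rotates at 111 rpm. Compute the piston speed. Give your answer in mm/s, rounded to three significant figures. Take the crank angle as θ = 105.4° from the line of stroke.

1120

ω = 2π·111/60 = 11.62 rad/s
For an in-line slider-crank, x = r cosθ + √(L² − r² sin²θ), so v = −rω sinθ·[1 + r cosθ/√(L² − r² sin²θ)].
With r = 0.1078 m, L = 0.3994 m, θ = 105.4°: √(L² − r² sin²θ) = 0.38564 m.
v = −0.1078·11.62·0.96410·[1 + 0.1078·-0.26556/0.38564] = -1.1184 m/s.
|v| = 1.1184 m/s = 1118.4 mm/s.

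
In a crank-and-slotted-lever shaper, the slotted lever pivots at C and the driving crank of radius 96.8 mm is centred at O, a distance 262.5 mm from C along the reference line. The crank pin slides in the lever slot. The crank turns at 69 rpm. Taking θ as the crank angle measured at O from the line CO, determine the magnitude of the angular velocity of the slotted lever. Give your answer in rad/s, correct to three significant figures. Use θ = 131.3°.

ω = 7.226 rad/s (from 69 rpm).
Crank pin A relative to C: A = (d + r cosθ, r sinθ); lever angle φ = atan2(r sinθ, d + r cosθ).
Differentiating tanφ: φ̇ = rω(d cosθ + r)/(d² + r² + 2dr cosθ).
d² + r² + 2dr cosθ = |CA|² = 0.0447352 m²;  d cosθ + r = -0.07645 m.
|ω_lever| = |0.0968·7.226·-0.07645| / 0.0447352 = 1.1953 rad/s.

1.20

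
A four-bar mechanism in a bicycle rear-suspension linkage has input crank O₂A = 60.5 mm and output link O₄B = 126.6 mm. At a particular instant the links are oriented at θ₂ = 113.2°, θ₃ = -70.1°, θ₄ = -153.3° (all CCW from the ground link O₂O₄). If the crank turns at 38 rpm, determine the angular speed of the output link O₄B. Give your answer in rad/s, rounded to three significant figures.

0.110

ω₂ = 3.979 rad/s (from 38 rpm).
Differentiating the loop-closure r₂e^{iθ₂}+r₃e^{iθ₃}=r₁+r₄e^{iθ₄} gives r₂ω₂e^{iθ₂}+r₃ω₃e^{iθ₃}=r₄ω₄e^{iθ₄}.
Eliminating the other unknown: ω₄ = r₂ω₂ sin(θ₂−θ₃) / [r₄ sin(θ₄−θ₃)].
Numerator sine = -0.05756; denominator sine = -0.99297.
Result = 0.0605·3.979·(-0.05756) / (0.1266·(-0.99297)) = +0.11024 rad/s; magnitude 0.11024 rad/s.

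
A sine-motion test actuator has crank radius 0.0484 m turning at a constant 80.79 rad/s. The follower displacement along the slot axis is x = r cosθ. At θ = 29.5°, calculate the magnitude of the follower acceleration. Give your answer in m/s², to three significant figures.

ω = 80.79 rad/s
x = r cosθ ⇒ ẍ = −rω² cosθ (ω constant).
|a| = rω²|cosθ| = 0.0484·(80.79)²·|cos 29.5°| = 274.95 m/s².

275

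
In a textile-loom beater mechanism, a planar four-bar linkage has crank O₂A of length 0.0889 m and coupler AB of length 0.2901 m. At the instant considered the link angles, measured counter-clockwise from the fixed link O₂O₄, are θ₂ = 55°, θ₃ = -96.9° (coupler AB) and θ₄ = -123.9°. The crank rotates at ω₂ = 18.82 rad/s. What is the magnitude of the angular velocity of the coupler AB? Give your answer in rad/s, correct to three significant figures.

0.244

ω₂ = 18.82 rad/s
Differentiating the loop-closure r₂e^{iθ₂}+r₃e^{iθ₃}=r₁+r₄e^{iθ₄} gives r₂ω₂e^{iθ₂}+r₃ω₃e^{iθ₃}=r₄ω₄e^{iθ₄}.
Eliminating the other unknown: ω₃ = r₂ω₂ sin(θ₄−θ₂) / [r₃ sin(θ₃−θ₄)].
Numerator sine = -0.01920; denominator sine = +0.45399.
Result = 0.0889·18.82·(-0.01920) / (0.2901·(+0.45399)) = -0.24388 rad/s; magnitude 0.24388 rad/s.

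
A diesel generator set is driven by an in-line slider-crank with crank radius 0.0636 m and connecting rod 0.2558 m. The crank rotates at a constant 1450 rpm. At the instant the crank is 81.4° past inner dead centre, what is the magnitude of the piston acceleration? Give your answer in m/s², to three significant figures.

ω = 2π·1450/60 = 151.8 rad/s
x(θ) = r cosθ + √(L² − r² sin²θ); with ω constant, a = ω²·d²x/dθ².
d²x/dθ² = −r cosθ − r²(cos2θ)/√u − r⁴ sin²2θ/(4u^{3/2}),  u = L² − r² sin²θ = 0.0614791 m².
Substituting r = 0.0636 m, L = 0.2558 m, θ = 81.4°: d²x/dθ² = +0.0060501 m.
a = ω²·d²x/dθ² = (151.8)²·(+0.0060501) = +139.49 m/s²;  |a| = 139.49 m/s².

139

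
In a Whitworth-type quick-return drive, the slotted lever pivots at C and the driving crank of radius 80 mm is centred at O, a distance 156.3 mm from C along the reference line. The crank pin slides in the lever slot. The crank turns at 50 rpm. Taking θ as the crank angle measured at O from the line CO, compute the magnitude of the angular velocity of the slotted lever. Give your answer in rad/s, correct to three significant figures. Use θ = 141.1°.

ω = 5.236 rad/s (from 50 rpm).
Crank pin A relative to C: A = (d + r cosθ, r sinθ); lever angle φ = atan2(r sinθ, d + r cosθ).
Differentiating tanφ: φ̇ = rω(d cosθ + r)/(d² + r² + 2dr cosθ).
d² + r² + 2dr cosθ = |CA|² = 0.0113674 m²;  d cosθ + r = -0.041639 m.
|ω_lever| = |0.08·5.236·-0.041639| / 0.0113674 = 1.5344 rad/s.

1.53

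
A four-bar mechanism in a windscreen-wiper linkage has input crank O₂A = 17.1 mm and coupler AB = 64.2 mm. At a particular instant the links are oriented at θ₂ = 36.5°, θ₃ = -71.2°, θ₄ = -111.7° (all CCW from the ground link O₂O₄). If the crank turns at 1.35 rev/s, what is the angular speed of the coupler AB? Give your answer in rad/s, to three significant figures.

ω₂ = 8.482 rad/s (from 1.35 rev/s).
Differentiating the loop-closure r₂e^{iθ₂}+r₃e^{iθ₃}=r₁+r₄e^{iθ₄} gives r₂ω₂e^{iθ₂}+r₃ω₃e^{iθ₃}=r₄ω₄e^{iθ₄}.
Eliminating the other unknown: ω₃ = r₂ω₂ sin(θ₄−θ₂) / [r₃ sin(θ₃−θ₄)].
Numerator sine = -0.52696; denominator sine = +0.64945.
Result = 0.0171·8.482·(-0.52696) / (0.0642·(+0.64945)) = -1.8332 rad/s; magnitude 1.8332 rad/s.

1.83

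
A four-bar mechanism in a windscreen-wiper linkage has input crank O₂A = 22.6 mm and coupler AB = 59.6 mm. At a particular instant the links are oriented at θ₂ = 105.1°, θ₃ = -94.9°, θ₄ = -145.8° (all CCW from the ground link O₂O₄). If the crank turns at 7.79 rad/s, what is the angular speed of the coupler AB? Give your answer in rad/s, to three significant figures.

ω₂ = 7.79 rad/s
Differentiating the loop-closure r₂e^{iθ₂}+r₃e^{iθ₃}=r₁+r₄e^{iθ₄} gives r₂ω₂e^{iθ₂}+r₃ω₃e^{iθ₃}=r₄ω₄e^{iθ₄}.
Eliminating the other unknown: ω₃ = r₂ω₂ sin(θ₄−θ₂) / [r₃ sin(θ₃−θ₄)].
Numerator sine = +0.94495; denominator sine = +0.77605.
Result = 0.0226·7.79·(+0.94495) / (0.0596·(+0.77605)) = +3.5968 rad/s; magnitude 3.5968 rad/s.

3.60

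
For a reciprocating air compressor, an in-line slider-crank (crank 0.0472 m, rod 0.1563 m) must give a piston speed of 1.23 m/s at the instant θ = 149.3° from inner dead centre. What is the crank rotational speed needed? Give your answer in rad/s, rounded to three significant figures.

69.2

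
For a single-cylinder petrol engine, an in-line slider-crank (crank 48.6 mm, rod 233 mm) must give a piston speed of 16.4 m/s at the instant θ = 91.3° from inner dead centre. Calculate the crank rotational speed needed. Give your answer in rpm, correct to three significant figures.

3240

For an in-line slider-crank, |v_piston| = rω|sinθ|·[1 + r cosθ/√(L² − r² sin²θ)].
With r = 0.0486 m, L = 0.233 m, θ = 91.3°: the bracketed kinematic factor |dx/dθ| = 0.048352 m.
ω = v/|dx/dθ| = 16.4/0.048352 = 339.18 rad/s.
N = 60ω/(2π) = 3238.9 rpm.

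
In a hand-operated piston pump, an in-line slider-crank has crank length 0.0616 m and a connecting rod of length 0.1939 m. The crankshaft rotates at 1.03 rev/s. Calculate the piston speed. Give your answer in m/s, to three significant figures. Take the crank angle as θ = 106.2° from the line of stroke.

0.347

ω = 2π·1.03 = 6.472 rad/s
For an in-line slider-crank, x = r cosθ + √(L² − r² sin²θ), so v = −rω sinθ·[1 + r cosθ/√(L² − r² sin²θ)].
With r = 0.0616 m, L = 0.1939 m, θ = 106.2°: √(L² − r² sin²θ) = 0.18466 m.
v = −0.0616·6.472·0.96029·[1 + 0.0616·-0.27899/0.18466] = -0.3472 m/s.
|v| = 0.3472 m/s.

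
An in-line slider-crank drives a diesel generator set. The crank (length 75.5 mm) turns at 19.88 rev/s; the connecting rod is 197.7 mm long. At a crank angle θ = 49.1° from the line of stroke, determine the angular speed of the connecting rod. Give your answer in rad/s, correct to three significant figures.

ω = 124.9 rad/s (converted from 19.88 rev/s).
The rod makes angle φ with the slider axis where L sinφ = r sinθ; differentiating, L cosφ·φ̇ = r ω cosθ.
L cosφ = √(L² − r² sin²θ) = 0.18928 m.
|ω_rod| = r ω |cosθ| / √(L² − r² sin²θ) = 0.0755·124.9·0.65474/0.18928 = 32.621 rad/s.

32.6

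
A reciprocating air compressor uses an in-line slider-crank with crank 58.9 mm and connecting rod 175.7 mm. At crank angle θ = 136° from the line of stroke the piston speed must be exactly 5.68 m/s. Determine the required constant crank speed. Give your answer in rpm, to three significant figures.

1760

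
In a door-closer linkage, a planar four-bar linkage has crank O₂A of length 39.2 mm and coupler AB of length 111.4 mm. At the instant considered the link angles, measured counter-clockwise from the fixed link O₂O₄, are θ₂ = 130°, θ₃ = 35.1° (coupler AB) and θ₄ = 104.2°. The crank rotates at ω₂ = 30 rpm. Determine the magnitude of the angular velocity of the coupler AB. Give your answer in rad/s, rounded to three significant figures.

0.515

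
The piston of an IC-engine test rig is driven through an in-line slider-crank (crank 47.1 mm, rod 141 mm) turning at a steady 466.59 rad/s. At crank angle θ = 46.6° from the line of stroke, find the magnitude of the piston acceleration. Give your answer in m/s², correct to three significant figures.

ω = 466.6 rad/s
x(θ) = r cosθ + √(L² − r² sin²θ); with ω constant, a = ω²·d²x/dθ².
d²x/dθ² = −r cosθ − r²(cos2θ)/√u − r⁴ sin²2θ/(4u^{3/2}),  u = L² − r² sin²θ = 0.0187099 m².
Substituting r = 0.0471 m, L = 0.141 m, θ = 46.6°: d²x/dθ² = -0.031936 m.
a = ω²·d²x/dθ² = (466.6)²·(-0.031936) = -6952.6 m/s²;  |a| = 6952.6 m/s².

6950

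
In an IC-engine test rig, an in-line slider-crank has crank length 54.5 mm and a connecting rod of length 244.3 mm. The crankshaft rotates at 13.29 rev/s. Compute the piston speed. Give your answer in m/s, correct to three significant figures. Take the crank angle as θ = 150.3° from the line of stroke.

1.82

ω = 2π·13.3 = 83.5 rad/s
For an in-line slider-crank, x = r cosθ + √(L² − r² sin²θ), so v = −rω sinθ·[1 + r cosθ/√(L² − r² sin²θ)].
With r = 0.0545 m, L = 0.2443 m, θ = 150.3°: √(L² − r² sin²θ) = 0.2428 m.
v = −0.0545·83.5·0.49546·[1 + 0.0545·-0.86863/0.2428] = -1.8152 m/s.
|v| = 1.8152 m/s.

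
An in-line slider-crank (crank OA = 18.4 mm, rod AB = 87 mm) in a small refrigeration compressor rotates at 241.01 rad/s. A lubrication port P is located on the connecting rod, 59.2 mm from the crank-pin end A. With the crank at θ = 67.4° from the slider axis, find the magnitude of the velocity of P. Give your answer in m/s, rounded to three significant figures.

ω = 241 rad/s.  Crank-pin speed |V_A| = rω = 4.4346 m/s, perpendicular to OA.
Rod angle: sinφ = −(r/L) sinθ ⇒ φ = -11.260°; ω_rod = −rω cosθ/√(L²−r²sin²θ) = -19.973 rad/s.
V_P = V_A + ω_rod × AP, with AP = 0.0592 m along the rod.
Components: V_Px = −rω sinθ − a·ω_rod·sinφ = -4.3249 m/s;  V_Py = rω cosθ + a·ω_rod·cosφ = +0.54456 m/s.
|V_P| = √(V_Px² + V_Py²) = 4.3591 m/s.

4.36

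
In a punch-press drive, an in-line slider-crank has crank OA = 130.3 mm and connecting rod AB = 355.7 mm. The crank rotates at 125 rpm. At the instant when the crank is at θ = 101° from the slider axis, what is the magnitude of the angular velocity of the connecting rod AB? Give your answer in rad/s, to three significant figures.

0.981

ω = 13.09 rad/s (converted from 125 rpm).
The rod makes angle φ with the slider axis where L sinφ = r sinθ; differentiating, L cosφ·φ̇ = r ω cosθ.
L cosφ = √(L² − r² sin²θ) = 0.33191 m.
|ω_rod| = r ω |cosθ| / √(L² − r² sin²θ) = 0.1303·13.09·0.19081/0.33191 = 0.98054 rad/s.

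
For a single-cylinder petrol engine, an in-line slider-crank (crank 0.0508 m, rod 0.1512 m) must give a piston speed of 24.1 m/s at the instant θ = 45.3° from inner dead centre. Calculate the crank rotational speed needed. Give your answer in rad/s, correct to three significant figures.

537

For an in-line slider-crank, |v_piston| = rω|sinθ|·[1 + r cosθ/√(L² − r² sin²θ)].
With r = 0.0508 m, L = 0.1512 m, θ = 45.3°: the bracketed kinematic factor |dx/dθ| = 0.044896 m.
ω = v/|dx/dθ| = 24.1/0.044896 = 536.79 rad/s.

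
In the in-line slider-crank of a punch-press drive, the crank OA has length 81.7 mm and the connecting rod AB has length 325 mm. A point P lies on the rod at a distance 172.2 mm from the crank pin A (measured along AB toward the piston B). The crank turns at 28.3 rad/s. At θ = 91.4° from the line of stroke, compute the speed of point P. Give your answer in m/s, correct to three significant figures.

2.30

ω = 28.3 rad/s.  Crank-pin speed |V_A| = rω = 2.3121 m/s, perpendicular to OA.
Rod angle: sinφ = −(r/L) sinθ ⇒ φ = -14.555°; ω_rod = −rω cosθ/√(L²−r²sin²θ) = +0.17958 rad/s.
V_P = V_A + ω_rod × AP, with AP = 0.1722 m along the rod.
Components: V_Px = −rω sinθ − a·ω_rod·sinφ = -2.3036 m/s;  V_Py = rω cosθ + a·ω_rod·cosφ = -0.026559 m/s.
|V_P| = √(V_Px² + V_Py²) = 2.3038 m/s.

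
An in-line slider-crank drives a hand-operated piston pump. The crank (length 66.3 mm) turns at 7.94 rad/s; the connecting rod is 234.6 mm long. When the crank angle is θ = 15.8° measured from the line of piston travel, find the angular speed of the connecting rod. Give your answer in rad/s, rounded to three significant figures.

2.17

ω = 7.94 rad/s
The rod makes angle φ with the slider axis where L sinφ = r sinθ; differentiating, L cosφ·φ̇ = r ω cosθ.
L cosφ = √(L² − r² sin²θ) = 0.2339 m.
|ω_rod| = r ω |cosθ| / √(L² − r² sin²θ) = 0.0663·7.94·0.96222/0.2339 = 2.1656 rad/s.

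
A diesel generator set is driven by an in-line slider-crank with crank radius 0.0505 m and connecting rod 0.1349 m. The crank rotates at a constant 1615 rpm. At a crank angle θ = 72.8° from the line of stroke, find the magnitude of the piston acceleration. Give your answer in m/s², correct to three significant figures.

43.2

ω = 2π·1615/60 = 169.1 rad/s
x(θ) = r cosθ + √(L² − r² sin²θ); with ω constant, a = ω²·d²x/dθ².
d²x/dθ² = −r cosθ − r²(cos2θ)/√u − r⁴ sin²2θ/(4u^{3/2}),  u = L² − r² sin²θ = 0.0158708 m².
Substituting r = 0.0505 m, L = 0.1349 m, θ = 72.8°: d²x/dθ² = +0.0015103 m.
a = ω²·d²x/dθ² = (169.1)²·(+0.0015103) = +43.198 m/s²;  |a| = 43.198 m/s².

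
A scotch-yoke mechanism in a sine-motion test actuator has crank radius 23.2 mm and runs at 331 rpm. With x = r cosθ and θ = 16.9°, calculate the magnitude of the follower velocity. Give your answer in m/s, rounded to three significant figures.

ω = 34.66 rad/s (from 331 rpm).
x = r cosθ ⇒ ẋ = −rω sinθ.
|v| = rω|sinθ| = 0.0232·34.66·|sin 16.9°| = 0.23377 m/s.

0.234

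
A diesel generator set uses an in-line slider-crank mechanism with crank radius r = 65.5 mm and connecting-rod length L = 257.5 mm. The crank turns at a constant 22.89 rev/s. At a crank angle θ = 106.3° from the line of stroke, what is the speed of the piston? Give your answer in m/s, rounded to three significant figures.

8.38

ω = 2π·22.9 = 143.8 rad/s
For an in-line slider-crank, x = r cosθ + √(L² − r² sin²θ), so v = −rω sinθ·[1 + r cosθ/√(L² − r² sin²θ)].
With r = 0.0655 m, L = 0.2575 m, θ = 106.3°: √(L² − r² sin²θ) = 0.24971 m.
v = −0.0655·143.8·0.95981·[1 + 0.0655·-0.28067/0.24971] = -8.376 m/s.
|v| = 8.376 m/s.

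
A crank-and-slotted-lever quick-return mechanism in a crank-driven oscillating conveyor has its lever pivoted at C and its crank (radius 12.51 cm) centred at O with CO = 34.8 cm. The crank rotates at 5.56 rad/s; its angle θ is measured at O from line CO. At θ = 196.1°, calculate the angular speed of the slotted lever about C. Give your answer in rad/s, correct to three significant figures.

2.74

ω = 5.56 rad/s
Crank pin A relative to C: A = (d + r cosθ, r sinθ); lever angle φ = atan2(r sinθ, d + r cosθ).
Differentiating tanφ: φ̇ = rω(d cosθ + r)/(d² + r² + 2dr cosθ).
d² + r² + 2dr cosθ = |CA|² = 0.0530994 m²;  d cosθ + r = -0.20925 m.
|ω_lever| = |0.1251·5.56·-0.20925| / 0.0530994 = 2.741 rad/s.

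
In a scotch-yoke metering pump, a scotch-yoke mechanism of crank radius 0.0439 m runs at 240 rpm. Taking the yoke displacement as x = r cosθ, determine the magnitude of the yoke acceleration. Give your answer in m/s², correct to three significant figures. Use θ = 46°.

19.3

ω = 25.13 rad/s (from 240 rpm).
x = r cosθ ⇒ ẍ = −rω² cosθ (ω constant).
|a| = rω²|cosθ| = 0.0439·(25.13)²·|cos 46°| = 19.263 m/s².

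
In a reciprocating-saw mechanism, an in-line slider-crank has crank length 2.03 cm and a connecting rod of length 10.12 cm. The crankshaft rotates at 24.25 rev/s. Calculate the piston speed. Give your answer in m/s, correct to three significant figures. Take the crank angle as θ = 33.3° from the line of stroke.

1.98

ω = 2π·24.2 = 152.4 rad/s
For an in-line slider-crank, x = r cosθ + √(L² − r² sin²θ), so v = −rω sinθ·[1 + r cosθ/√(L² − r² sin²θ)].
With r = 0.0203 m, L = 0.1012 m, θ = 33.3°: √(L² − r² sin²θ) = 0.10058 m.
v = −0.0203·152.4·0.54902·[1 + 0.0203·0.83581/0.10058] = -1.9846 m/s.
|v| = 1.9846 m/s.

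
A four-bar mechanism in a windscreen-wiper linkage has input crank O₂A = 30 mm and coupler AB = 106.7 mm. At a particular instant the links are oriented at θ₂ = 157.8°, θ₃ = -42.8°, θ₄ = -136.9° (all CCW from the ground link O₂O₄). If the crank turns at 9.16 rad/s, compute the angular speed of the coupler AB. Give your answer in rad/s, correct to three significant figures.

ω₂ = 9.16 rad/s
Differentiating the loop-closure r₂e^{iθ₂}+r₃e^{iθ₃}=r₁+r₄e^{iθ₄} gives r₂ω₂e^{iθ₂}+r₃ω₃e^{iθ₃}=r₄ω₄e^{iθ₄}.
Eliminating the other unknown: ω₃ = r₂ω₂ sin(θ₄−θ₂) / [r₃ sin(θ₃−θ₄)].
Numerator sine = +0.90851; denominator sine = +0.99744.
Result = 0.03·9.16·(+0.90851) / (0.1067·(+0.99744)) = +2.3458 rad/s; magnitude 2.3458 rad/s.

2.35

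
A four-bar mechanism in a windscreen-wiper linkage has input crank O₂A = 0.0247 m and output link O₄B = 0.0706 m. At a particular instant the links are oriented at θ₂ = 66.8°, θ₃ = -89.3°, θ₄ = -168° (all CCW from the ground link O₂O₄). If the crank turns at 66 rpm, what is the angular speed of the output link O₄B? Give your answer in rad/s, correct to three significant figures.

ω₂ = 6.912 rad/s (from 66 rpm).
Differentiating the loop-closure r₂e^{iθ₂}+r₃e^{iθ₃}=r₁+r₄e^{iθ₄} gives r₂ω₂e^{iθ₂}+r₃ω₃e^{iθ₃}=r₄ω₄e^{iθ₄}.
Eliminating the other unknown: ω₄ = r₂ω₂ sin(θ₂−θ₃) / [r₄ sin(θ₄−θ₃)].
Numerator sine = +0.40514; denominator sine = -0.98061.
Result = 0.0247·6.912·(+0.40514) / (0.0706·(-0.98061)) = -0.99902 rad/s; magnitude 0.99902 rad/s.

0.999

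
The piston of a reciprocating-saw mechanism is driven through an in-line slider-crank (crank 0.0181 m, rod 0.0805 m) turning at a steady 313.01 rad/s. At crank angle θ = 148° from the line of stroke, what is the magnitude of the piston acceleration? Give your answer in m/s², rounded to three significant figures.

1320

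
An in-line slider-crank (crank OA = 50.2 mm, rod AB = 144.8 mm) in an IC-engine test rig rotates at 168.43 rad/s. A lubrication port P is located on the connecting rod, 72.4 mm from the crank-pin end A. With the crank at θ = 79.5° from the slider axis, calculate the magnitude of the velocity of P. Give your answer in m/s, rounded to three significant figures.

ω = 168.4 rad/s.  Crank-pin speed |V_A| = rω = 8.4552 m/s, perpendicular to OA.
Rod angle: sinφ = −(r/L) sinθ ⇒ φ = -19.930°; ω_rod = −rω cosθ/√(L²−r²sin²θ) = -11.319 rad/s.
V_P = V_A + ω_rod × AP, with AP = 0.0724 m along the rod.
Components: V_Px = −rω sinθ − a·ω_rod·sinφ = -8.593 m/s;  V_Py = rω cosθ + a·ω_rod·cosφ = +0.77042 m/s.
|V_P| = √(V_Px² + V_Py²) = 8.6274 m/s.

8.63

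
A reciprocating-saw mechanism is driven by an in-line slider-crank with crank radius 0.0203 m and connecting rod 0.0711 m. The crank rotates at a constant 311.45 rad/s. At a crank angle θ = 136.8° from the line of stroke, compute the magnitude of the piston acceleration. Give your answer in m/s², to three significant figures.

ω = 311.4 rad/s
x(θ) = r cosθ + √(L² − r² sin²θ); with ω constant, a = ω²·d²x/dθ².
d²x/dθ² = −r cosθ − r²(cos2θ)/√u − r⁴ sin²2θ/(4u^{3/2}),  u = L² − r² sin²θ = 0.0048621 m².
Substituting r = 0.0203 m, L = 0.0711 m, θ = 136.8°: d²x/dθ² = +0.014302 m.
a = ω²·d²x/dθ² = (311.4)²·(+0.014302) = +1387.3 m/s²;  |a| = 1387.3 m/s².

1390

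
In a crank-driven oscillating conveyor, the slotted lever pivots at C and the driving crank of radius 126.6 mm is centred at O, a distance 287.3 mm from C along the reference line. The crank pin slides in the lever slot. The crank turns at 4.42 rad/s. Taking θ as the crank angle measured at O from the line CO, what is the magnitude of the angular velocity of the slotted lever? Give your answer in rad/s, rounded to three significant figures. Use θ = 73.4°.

ω = 4.42 rad/s
Crank pin A relative to C: A = (d + r cosθ, r sinθ); lever angle φ = atan2(r sinθ, d + r cosθ).
Differentiating tanφ: φ̇ = rω(d cosθ + r)/(d² + r² + 2dr cosθ).
d² + r² + 2dr cosθ = |CA|² = 0.119351 m²;  d cosθ + r = +0.20868 m.
|ω_lever| = |0.1266·4.42·+0.20868| / 0.119351 = 0.97838 rad/s.

0.978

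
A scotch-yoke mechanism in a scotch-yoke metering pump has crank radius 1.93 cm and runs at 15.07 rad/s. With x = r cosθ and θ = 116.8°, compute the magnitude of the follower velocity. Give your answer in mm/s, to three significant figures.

260

ω = 15.07 rad/s
x = r cosθ ⇒ ẋ = −rω sinθ.
|v| = rω|sinθ| = 0.0193·15.07·|sin 116.8°| = 0.25961 m/s = 259.61 mm/s.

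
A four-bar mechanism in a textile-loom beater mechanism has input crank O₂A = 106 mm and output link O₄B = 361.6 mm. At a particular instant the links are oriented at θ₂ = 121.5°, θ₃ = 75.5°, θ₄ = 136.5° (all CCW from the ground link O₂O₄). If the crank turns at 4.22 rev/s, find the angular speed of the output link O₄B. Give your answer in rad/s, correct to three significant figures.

6.39

ω₂ = 26.52 rad/s (from 4.22 rev/s).
Differentiating the loop-closure r₂e^{iθ₂}+r₃e^{iθ₃}=r₁+r₄e^{iθ₄} gives r₂ω₂e^{iθ₂}+r₃ω₃e^{iθ₃}=r₄ω₄e^{iθ₄}.
Eliminating the other unknown: ω₄ = r₂ω₂ sin(θ₂−θ₃) / [r₄ sin(θ₄−θ₃)].
Numerator sine = +0.71934; denominator sine = +0.87462.
Result = 0.106·26.52·(+0.71934) / (0.3616·(+0.87462)) = +6.3927 rad/s; magnitude 6.3927 rad/s.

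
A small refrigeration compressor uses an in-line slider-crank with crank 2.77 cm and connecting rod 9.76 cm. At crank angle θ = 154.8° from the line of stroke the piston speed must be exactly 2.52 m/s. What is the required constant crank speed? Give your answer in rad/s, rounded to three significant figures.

For an in-line slider-crank, |v_piston| = rω|sinθ|·[1 + r cosθ/√(L² − r² sin²θ)].
With r = 0.0277 m, L = 0.0976 m, θ = 154.8°: the bracketed kinematic factor |dx/dθ| = 0.008743 m.
ω = v/|dx/dθ| = 2.52/0.008743 = 288.23 rad/s.

288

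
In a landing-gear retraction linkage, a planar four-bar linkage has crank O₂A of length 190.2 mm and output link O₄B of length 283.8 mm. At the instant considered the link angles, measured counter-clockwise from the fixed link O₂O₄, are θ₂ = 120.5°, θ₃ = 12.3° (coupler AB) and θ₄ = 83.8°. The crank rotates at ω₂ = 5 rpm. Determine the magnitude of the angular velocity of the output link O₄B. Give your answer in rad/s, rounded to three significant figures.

0.352

ω₂ = 0.5236 rad/s (from 5 rpm).
Differentiating the loop-closure r₂e^{iθ₂}+r₃e^{iθ₃}=r₁+r₄e^{iθ₄} gives r₂ω₂e^{iθ₂}+r₃ω₃e^{iθ₃}=r₄ω₄e^{iθ₄}.
Eliminating the other unknown: ω₄ = r₂ω₂ sin(θ₂−θ₃) / [r₄ sin(θ₄−θ₃)].
Numerator sine = +0.94997; denominator sine = +0.94832.
Result = 0.1902·0.5236·(+0.94997) / (0.2838·(+0.94832)) = +0.35152 rad/s; magnitude 0.35152 rad/s.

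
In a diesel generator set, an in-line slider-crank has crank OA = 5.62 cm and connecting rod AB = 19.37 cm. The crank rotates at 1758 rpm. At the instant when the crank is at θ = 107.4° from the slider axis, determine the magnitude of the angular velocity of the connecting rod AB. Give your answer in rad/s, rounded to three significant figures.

16.6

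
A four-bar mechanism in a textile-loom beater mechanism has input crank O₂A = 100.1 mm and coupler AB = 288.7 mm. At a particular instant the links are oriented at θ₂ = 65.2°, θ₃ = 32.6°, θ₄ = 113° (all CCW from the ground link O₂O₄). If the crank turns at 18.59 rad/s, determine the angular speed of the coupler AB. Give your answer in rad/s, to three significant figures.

4.84

ω₂ = 18.59 rad/s
Differentiating the loop-closure r₂e^{iθ₂}+r₃e^{iθ₃}=r₁+r₄e^{iθ₄} gives r₂ω₂e^{iθ₂}+r₃ω₃e^{iθ₃}=r₄ω₄e^{iθ₄}.
Eliminating the other unknown: ω₃ = r₂ω₂ sin(θ₄−θ₂) / [r₃ sin(θ₃−θ₄)].
Numerator sine = +0.74080; denominator sine = -0.98600.
Result = 0.1001·18.59·(+0.74080) / (0.2887·(-0.98600)) = -4.8428 rad/s; magnitude 4.8428 rad/s.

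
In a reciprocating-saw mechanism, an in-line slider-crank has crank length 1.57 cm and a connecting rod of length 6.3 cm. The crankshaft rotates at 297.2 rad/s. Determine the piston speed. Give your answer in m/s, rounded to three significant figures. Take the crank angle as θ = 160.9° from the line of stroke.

ω = 297.2 rad/s
For an in-line slider-crank, x = r cosθ + √(L² − r² sin²θ), so v = −rω sinθ·[1 + r cosθ/√(L² − r² sin²θ)].
With r = 0.0157 m, L = 0.063 m, θ = 160.9°: √(L² − r² sin²θ) = 0.06279 m.
v = −0.0157·297.2·0.32722·[1 + 0.0157·-0.94495/0.06279] = -1.1661 m/s.
|v| = 1.1661 m/s.

1.17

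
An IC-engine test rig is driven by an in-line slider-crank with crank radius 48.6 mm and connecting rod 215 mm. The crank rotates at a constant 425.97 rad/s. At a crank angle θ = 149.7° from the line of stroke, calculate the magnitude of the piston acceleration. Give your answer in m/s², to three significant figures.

ω = 426 rad/s
x(θ) = r cosθ + √(L² − r² sin²θ); with ω constant, a = ω²·d²x/dθ².
d²x/dθ² = −r cosθ − r²(cos2θ)/√u − r⁴ sin²2θ/(4u^{3/2}),  u = L² − r² sin²θ = 0.0456238 m².
Substituting r = 0.0486 m, L = 0.215 m, θ = 149.7°: d²x/dθ² = +0.036424 m.
a = ω²·d²x/dθ² = (426)²·(+0.036424) = +6609.1 m/s²;  |a| = 6609.1 m/s².

6610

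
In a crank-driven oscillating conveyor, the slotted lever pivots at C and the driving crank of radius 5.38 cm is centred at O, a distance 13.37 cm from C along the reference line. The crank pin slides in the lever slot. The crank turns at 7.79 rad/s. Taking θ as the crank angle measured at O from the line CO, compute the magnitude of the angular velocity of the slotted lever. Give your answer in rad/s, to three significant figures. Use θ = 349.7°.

2.22

ω = 7.79 rad/s
Crank pin A relative to C: A = (d + r cosθ, r sinθ); lever angle φ = atan2(r sinθ, d + r cosθ).
Differentiating tanφ: φ̇ = rω(d cosθ + r)/(d² + r² + 2dr cosθ).
d² + r² + 2dr cosθ = |CA|² = 0.0349244 m²;  d cosθ + r = +0.18535 m.
|ω_lever| = |0.0538·7.79·+0.18535| / 0.0349244 = 2.2242 rad/s.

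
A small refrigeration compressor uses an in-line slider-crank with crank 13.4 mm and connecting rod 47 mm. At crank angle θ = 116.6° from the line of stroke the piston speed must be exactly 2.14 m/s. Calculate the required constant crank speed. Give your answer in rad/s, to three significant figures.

206

For an in-line slider-crank, |v_piston| = rω|sinθ|·[1 + r cosθ/√(L² − r² sin²θ)].
With r = 0.0134 m, L = 0.047 m, θ = 116.6°: the bracketed kinematic factor |dx/dθ| = 0.0104 m.
ω = v/|dx/dθ| = 2.14/0.0104 = 205.77 rad/s.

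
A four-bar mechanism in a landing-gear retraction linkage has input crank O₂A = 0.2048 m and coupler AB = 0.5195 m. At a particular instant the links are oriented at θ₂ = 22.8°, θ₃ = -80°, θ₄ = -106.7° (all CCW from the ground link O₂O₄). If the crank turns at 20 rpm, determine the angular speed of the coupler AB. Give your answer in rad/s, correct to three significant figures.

1.42

ω₂ = 2.094 rad/s (from 20 rpm).
Differentiating the loop-closure r₂e^{iθ₂}+r₃e^{iθ₃}=r₁+r₄e^{iθ₄} gives r₂ω₂e^{iθ₂}+r₃ω₃e^{iθ₃}=r₄ω₄e^{iθ₄}.
Eliminating the other unknown: ω₃ = r₂ω₂ sin(θ₄−θ₂) / [r₃ sin(θ₃−θ₄)].
Numerator sine = -0.77162; denominator sine = +0.44932.
Result = 0.2048·2.094·(-0.77162) / (0.5195·(+0.44932)) = -1.4179 rad/s; magnitude 1.4179 rad/s.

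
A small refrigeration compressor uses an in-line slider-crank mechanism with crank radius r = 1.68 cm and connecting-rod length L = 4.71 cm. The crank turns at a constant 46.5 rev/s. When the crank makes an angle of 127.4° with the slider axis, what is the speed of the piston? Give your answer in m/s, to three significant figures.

3.02

ω = 2π·46.5 = 292.2 rad/s
For an in-line slider-crank, x = r cosθ + √(L² − r² sin²θ), so v = −rω sinθ·[1 + r cosθ/√(L² − r² sin²θ)].
With r = 0.0168 m, L = 0.0471 m, θ = 127.4°: √(L² − r² sin²θ) = 0.04517 m.
v = −0.0168·292.2·0.79441·[1 + 0.0168·-0.60738/0.04517] = -3.0185 m/s.
|v| = 3.0185 m/s.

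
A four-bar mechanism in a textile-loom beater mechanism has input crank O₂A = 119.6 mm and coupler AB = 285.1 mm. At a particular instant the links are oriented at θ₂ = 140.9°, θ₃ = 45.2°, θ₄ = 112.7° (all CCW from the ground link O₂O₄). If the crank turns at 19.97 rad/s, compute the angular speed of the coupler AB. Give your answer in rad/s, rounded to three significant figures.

ω₂ = 19.97 rad/s
Differentiating the loop-closure r₂e^{iθ₂}+r₃e^{iθ₃}=r₁+r₄e^{iθ₄} gives r₂ω₂e^{iθ₂}+r₃ω₃e^{iθ₃}=r₄ω₄e^{iθ₄}.
Eliminating the other unknown: ω₃ = r₂ω₂ sin(θ₄−θ₂) / [r₃ sin(θ₃−θ₄)].
Numerator sine = -0.47255; denominator sine = -0.92388.
Result = 0.1196·19.97·(-0.47255) / (0.2851·(-0.92388)) = +4.2849 rad/s; magnitude 4.2849 rad/s.

4.28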